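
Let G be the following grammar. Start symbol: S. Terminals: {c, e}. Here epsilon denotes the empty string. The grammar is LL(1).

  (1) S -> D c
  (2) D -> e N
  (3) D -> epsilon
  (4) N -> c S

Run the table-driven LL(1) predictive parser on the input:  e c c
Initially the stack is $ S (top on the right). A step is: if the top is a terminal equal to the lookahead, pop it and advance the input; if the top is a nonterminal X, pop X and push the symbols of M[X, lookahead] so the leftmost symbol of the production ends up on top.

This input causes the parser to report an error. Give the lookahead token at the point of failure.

$

step 1: stack=$ S  input=e c c $  — expand S -> D c
step 2: stack=$ c D  input=e c c $  — expand D -> e N
step 3: stack=$ c N e  input=e c c $  — match e
step 4: stack=$ c N  input=c c $  — expand N -> c S
step 5: stack=$ c S c  input=c c $  — match c
step 6: stack=$ c S  input=c $  — expand S -> D c
step 7: stack=$ c c D  input=c $  — expand D -> epsilon
step 8: stack=$ c c  input=c $  — match c
step 9: stack=$ c  input=$  — error: top is terminal c but lookahead is $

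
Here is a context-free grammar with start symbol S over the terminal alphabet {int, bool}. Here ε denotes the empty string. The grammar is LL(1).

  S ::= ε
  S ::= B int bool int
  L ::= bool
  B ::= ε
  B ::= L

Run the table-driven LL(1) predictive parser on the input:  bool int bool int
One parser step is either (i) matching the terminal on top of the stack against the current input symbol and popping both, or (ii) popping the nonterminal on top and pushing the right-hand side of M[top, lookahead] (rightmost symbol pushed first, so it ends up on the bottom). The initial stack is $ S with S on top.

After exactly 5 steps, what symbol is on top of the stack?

     Stack                Input                Action
  1  $ S                  bool int bool int $  expand S ::= B int bool int
  2  $ int bool int B     bool int bool int $  expand B ::= L
  3  $ int bool int L     bool int bool int $  expand L ::= bool
  4  $ int bool int bool  bool int bool int $  match bool
  5  $ int bool int       int bool int $       match int
Stack after step 5: $ int bool (top = bool).

bool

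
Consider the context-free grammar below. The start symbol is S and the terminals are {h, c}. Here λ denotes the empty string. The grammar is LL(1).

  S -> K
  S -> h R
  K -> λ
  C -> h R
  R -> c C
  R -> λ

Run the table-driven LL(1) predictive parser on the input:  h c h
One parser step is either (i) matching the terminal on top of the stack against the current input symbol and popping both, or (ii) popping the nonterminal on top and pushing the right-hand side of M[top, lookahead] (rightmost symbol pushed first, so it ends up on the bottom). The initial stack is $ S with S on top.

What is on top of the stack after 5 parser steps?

h

     Stack  Input    Action
  1  $ S    h c h $  expand S -> h R
  2  $ R h  h c h $  match h
  3  $ R    c h $    expand R -> c C
  4  $ C c  c h $    match c
  5  $ C    h $      expand C -> h R
Stack after step 5: $ R h (top = h).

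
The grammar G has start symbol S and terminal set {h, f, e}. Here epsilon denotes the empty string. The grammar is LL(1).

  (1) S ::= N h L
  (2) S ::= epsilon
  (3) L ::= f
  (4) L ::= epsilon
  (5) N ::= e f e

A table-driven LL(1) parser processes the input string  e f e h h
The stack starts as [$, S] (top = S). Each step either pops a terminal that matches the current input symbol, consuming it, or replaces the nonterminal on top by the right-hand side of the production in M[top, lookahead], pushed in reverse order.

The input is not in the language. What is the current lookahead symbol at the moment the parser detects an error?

h

step 1: stack=$ S  input=e f e h h $  — expand S ::= N h L
step 2: stack=$ L h N  input=e f e h h $  — expand N ::= e f e
step 3: stack=$ L h e f e  input=e f e h h $  — match e
step 4: stack=$ L h e f  input=f e h h $  — match f
step 5: stack=$ L h e  input=e h h $  — match e
step 6: stack=$ L h  input=h h $  — match h
step 7: stack=$ L  input=h $  — error: M[L, h] is empty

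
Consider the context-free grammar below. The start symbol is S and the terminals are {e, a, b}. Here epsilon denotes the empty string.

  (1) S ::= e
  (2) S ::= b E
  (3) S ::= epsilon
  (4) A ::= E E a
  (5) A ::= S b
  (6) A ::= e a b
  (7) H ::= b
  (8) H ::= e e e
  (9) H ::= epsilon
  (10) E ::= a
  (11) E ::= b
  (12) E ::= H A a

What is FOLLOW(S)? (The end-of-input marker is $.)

{$, b}

FIRST(S) = {epsilon, b, e}
FIRST(H) = {epsilon, b, e}
FIRST(A) = {a, b, e}  (via E E a, S b)
FIRST(E) = {a, b, e}  (via H A a)
FOLLOW(S) includes $ since S is the start symbol.
FOLLOW(S): in A::=S b, S is followed by b with FIRST {b}. Thus FOLLOW(S) = {$, b}.
FOLLOW(A): in E::=H A a, A is followed by a with FIRST {a}. Thus FOLLOW(A) = {a}.
FOLLOW(H): in E::=H A a, H is followed by A a with FIRST {a, b, e}. Thus FOLLOW(H) = {a, b, e}.
FOLLOW(E): in S::=b E, the suffix after E is empty, so FOLLOW(E) ⊇ FOLLOW(S) = {$, b}; in A::=E E a (occurrence 1), E is followed by E a with FIRST {a, b, e}; in A::=E E a (occurrence 2), E is followed by a with FIRST {a}. Thus FOLLOW(E) = {$, a, b, e}.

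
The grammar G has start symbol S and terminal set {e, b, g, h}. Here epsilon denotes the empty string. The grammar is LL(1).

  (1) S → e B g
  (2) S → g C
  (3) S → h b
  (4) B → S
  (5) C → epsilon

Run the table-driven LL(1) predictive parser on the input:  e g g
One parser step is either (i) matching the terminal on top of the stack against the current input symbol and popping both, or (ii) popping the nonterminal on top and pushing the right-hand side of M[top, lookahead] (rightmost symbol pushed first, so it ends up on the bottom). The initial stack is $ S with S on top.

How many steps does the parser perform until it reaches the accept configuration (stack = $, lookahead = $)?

7

step 1: stack=$ S  input=e g g $  — expand S → e B g
step 2: stack=$ g B e  input=e g g $  — match e
step 3: stack=$ g B  input=g g $  — expand B → S
step 4: stack=$ g S  input=g g $  — expand S → g C
step 5: stack=$ g C g  input=g g $  — match g
step 6: stack=$ g C  input=g $  — expand C → epsilon
step 7: stack=$ g  input=g $  — match g
Accept reached after 7 steps.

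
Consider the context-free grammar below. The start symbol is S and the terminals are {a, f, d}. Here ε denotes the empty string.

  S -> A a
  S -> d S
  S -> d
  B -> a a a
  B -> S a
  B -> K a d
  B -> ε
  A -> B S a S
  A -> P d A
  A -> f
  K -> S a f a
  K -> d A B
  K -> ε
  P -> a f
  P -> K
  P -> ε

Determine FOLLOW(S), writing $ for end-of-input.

{$, a, d, f}

FIRST(S): from S->A a we get {a, d, f}; from S->d S we get {d}; from S->d we get {d}. So FIRST(S) = {a, d, f}.
FIRST(K): from K->S a f a we get {a, d, f}; from K->d A B we get {d}; from K->ε we get {ε}. So FIRST(K) = {ε, a, d, f}.
FIRST(B): from B->a a a we get {a}; from B->S a we get {a, d, f}; from B->K a d we get {a, d, f}; from B->ε we get {ε}. So FIRST(B) = {ε, a, d, f}.
FIRST(P): from P->a f we get {a}; from P->K we get {ε, a, d, f}; from P->ε we get {ε}. So FIRST(P) = {ε, a, d, f}.
FIRST(A): from A->B S a S we get {a, d, f}; from A->P d A we get {a, d, f}; from A->f we get {f}. So FIRST(A) = {a, d, f}.
FOLLOW(S) includes $ since S is the start symbol.
FOLLOW(P): in A->P d A, P is followed by d A with FIRST {d}. Thus FOLLOW(P) = {d}.
FOLLOW(K): in B->K a d, K is followed by a d with FIRST {a}; in P->K, the suffix after K is empty, so FOLLOW(K) ⊇ FOLLOW(P) = {d}. Thus FOLLOW(K) = {a, d}.
FOLLOW(B): in A->B S a S, B is followed by S a S with FIRST {a, d, f}; in K->d A B, the suffix after B is empty, so FOLLOW(B) ⊇ FOLLOW(K) = {a, d}. Thus FOLLOW(B) = {a, d, f}.
FOLLOW(A): in S->A a, A is followed by a with FIRST {a}; in A->P d A, the suffix after A is empty (adds nothing new); in K->d A B, A is followed by B with FIRST {ε, a, d, f}; in K->d A B, the suffix after A is nullable, so FOLLOW(A) ⊇ FOLLOW(K) = {a, d}. Thus FOLLOW(A) = {a, d, f}.
FOLLOW(S): in S->d S, the suffix after S is empty (adds nothing new); in B->S a, S is followed by a with FIRST {a}; in A->B S a S (occurrence 1), S is followed by a S with FIRST {a}; in A->B S a S (occurrence 2), the suffix after S is empty, so FOLLOW(S) ⊇ FOLLOW(A) = {a, d, f}; in K->S a f a, S is followed by a f a with FIRST {a}. Thus FOLLOW(S) = {$, a, d, f}.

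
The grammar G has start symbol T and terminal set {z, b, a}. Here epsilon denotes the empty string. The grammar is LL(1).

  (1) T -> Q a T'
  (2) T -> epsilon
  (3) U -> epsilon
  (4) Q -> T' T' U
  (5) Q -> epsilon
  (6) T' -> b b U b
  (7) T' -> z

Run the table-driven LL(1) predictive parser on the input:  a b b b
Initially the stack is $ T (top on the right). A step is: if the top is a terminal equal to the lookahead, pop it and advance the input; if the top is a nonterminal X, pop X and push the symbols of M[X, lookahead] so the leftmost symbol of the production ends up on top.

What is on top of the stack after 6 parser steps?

step 1: stack=$ T  input=a b b b $  — expand T -> Q a T'
step 2: stack=$ T' a Q  input=a b b b $  — expand Q -> epsilon
step 3: stack=$ T' a  input=a b b b $  — match a
step 4: stack=$ T'  input=b b b $  — expand T' -> b b U b
step 5: stack=$ b U b b  input=b b b $  — match b
step 6: stack=$ b U b  input=b b $  — match b
Stack after step 6: $ b U (top = U).

U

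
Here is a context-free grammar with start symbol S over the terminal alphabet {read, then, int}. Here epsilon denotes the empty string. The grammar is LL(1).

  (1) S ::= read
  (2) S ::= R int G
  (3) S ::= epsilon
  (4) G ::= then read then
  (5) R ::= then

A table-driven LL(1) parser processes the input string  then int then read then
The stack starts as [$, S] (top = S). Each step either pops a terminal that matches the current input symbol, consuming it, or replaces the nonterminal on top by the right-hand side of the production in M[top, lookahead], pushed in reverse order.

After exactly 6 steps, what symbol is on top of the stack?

     Stack             Input                      Action
  1  $ S               then int then read then $  expand S ::= R int G
  2  $ G int R         then int then read then $  expand R ::= then
  3  $ G int then      then int then read then $  match then
  4  $ G int           int then read then $       match int
  5  $ G               then read then $           expand G ::= then read then
  6  $ then read then  then read then $           match then
Stack after step 6: $ then read (top = read).

read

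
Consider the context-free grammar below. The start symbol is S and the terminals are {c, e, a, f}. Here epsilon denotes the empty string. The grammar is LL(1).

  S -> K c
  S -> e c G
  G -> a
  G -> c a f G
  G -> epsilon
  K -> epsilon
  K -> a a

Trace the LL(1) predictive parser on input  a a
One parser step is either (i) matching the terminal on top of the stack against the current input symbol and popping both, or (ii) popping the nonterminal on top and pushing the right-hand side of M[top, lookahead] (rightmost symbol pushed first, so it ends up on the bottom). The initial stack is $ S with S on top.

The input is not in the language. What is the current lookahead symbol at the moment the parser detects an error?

$

     Stack    Input  Action
  1  $ S      a a $  expand S -> K c
  2  $ c K    a a $  expand K -> a a
  3  $ c a a  a a $  match a
  4  $ c a    a $    match a
  5  $ c      $      error: top is terminal c but lookahead is $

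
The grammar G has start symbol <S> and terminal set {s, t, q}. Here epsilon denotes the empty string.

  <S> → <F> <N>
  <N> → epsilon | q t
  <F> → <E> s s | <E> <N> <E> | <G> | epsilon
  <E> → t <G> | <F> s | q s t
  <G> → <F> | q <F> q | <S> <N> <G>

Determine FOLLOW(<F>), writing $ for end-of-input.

FIRST(<N>): from <N>→epsilon we get {epsilon}; from <N>→q t we get {q}. So FIRST(<N>) = {epsilon, q}.
FIRST(<S>): from <S>→<F> <N> we get {epsilon, q, s, t}. So FIRST(<S>) = {epsilon, q, s, t}.
FIRST(<F>): from <F>→<E> s s we get {q, s, t}; from <F>→<E> <N> <E> we get {q, s, t}; from <F>→<G> we get {epsilon, q, s, t}; from <F>→epsilon we get {epsilon}. So FIRST(<F>) = {epsilon, q, s, t}.
FIRST(<E>): from <E>→t <G> we get {t}; from <E>→<F> s we get {q, s, t}; from <E>→q s t we get {q}. So FIRST(<E>) = {q, s, t}.
FIRST(<G>): from <G>→<F> we get {epsilon, q, s, t}; from <G>→q <F> q we get {q}; from <G>→<S> <N> <G> we get {epsilon, q, s, t}. So FIRST(<G>) = {epsilon, q, s, t}.
FOLLOW(<S>) includes $ since <S> is the start symbol.
FOLLOW(<S>): in <G>→<S> <N> <G>, <S> is followed by <N> <G> with FIRST {epsilon, q, s, t}; in <G>→<S> <N> <G>, the suffix after <S> is nullable, so FOLLOW(<S>) ⊇ FOLLOW(<G>) = {$, q, s, t}. Thus FOLLOW(<S>) = {$, q, s, t}.
FOLLOW(<N>): in <S>→<F> <N>, the suffix after <N> is empty, so FOLLOW(<N>) ⊇ FOLLOW(<S>) = {$, q, s, t}; in <F>→<E> <N> <E>, <N> is followed by <E> with FIRST {q, s, t}; in <G>→<S> <N> <G>, <N> is followed by <G> with FIRST {epsilon, q, s, t}; in <G>→<S> <N> <G>, the suffix after <N> is nullable, so FOLLOW(<N>) ⊇ FOLLOW(<G>) = {$, q, s, t}. Thus FOLLOW(<N>) = {$, q, s, t}.
FOLLOW(<F>): in <S>→<F> <N>, <F> is followed by <N> with FIRST {epsilon, q}; in <S>→<F> <N>, the suffix after <F> is nullable, so FOLLOW(<F>) ⊇ FOLLOW(<S>) = {$, q, s, t}; in <E>→<F> s, <F> is followed by s with FIRST {s}; in <G>→<F>, the suffix after <F> is empty, so FOLLOW(<F>) ⊇ FOLLOW(<G>) = {$, q, s, t}; in <G>→q <F> q, <F> is followed by q with FIRST {q}. Thus FOLLOW(<F>) = {$, q, s, t}.
FOLLOW(<E>): in <F>→<E> s s, <E> is followed by s s with FIRST {s}; in <F>→<E> <N> <E> (occurrence 1), <E> is followed by <N> <E> with FIRST {q, s, t}; in <F>→<E> <N> <E> (occurrence 2), the suffix after <E> is empty, so FOLLOW(<E>) ⊇ FOLLOW(<F>) = {$, q, s, t}. Thus FOLLOW(<E>) = {$, q, s, t}.
FOLLOW(<G>): in <F>→<G>, the suffix after <G> is empty, so FOLLOW(<G>) ⊇ FOLLOW(<F>) = {$, q, s, t}; in <E>→t <G>, the suffix after <G> is empty, so FOLLOW(<G>) ⊇ FOLLOW(<E>) = {$, q, s, t}; in <G>→<S> <N> <G>, the suffix after <G> is empty (adds nothing new). Thus FOLLOW(<G>) = {$, q, s, t}.

{$, q, s, t}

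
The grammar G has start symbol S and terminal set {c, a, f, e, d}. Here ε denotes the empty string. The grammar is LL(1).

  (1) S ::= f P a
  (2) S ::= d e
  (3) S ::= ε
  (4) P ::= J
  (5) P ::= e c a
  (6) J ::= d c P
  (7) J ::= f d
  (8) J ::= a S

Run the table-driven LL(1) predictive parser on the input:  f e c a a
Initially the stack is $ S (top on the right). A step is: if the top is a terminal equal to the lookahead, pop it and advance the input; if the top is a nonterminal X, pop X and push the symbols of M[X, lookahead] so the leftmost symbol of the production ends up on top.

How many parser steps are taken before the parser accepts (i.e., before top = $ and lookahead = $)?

step 1: stack=$ S  input=f e c a a $  — expand S ::= f P a
step 2: stack=$ a P f  input=f e c a a $  — match f
step 3: stack=$ a P  input=e c a a $  — expand P ::= e c a
step 4: stack=$ a a c e  input=e c a a $  — match e
step 5: stack=$ a a c  input=c a a $  — match c
step 6: stack=$ a a  input=a a $  — match a
step 7: stack=$ a  input=a $  — match a
Accept reached after 7 steps.

7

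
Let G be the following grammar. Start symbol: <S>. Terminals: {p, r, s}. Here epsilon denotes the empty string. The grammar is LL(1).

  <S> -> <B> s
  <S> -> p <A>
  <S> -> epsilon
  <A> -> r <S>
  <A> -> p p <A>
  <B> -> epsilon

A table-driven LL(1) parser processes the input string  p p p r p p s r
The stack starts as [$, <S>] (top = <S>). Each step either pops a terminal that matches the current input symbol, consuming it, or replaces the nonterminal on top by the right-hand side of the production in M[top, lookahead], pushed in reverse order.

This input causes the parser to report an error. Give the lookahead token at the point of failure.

s

      Stack      Input              Action
   1  $ <S>      p p p r p p s r $  expand <S> -> p <A>
   2  $ <A> p    p p p r p p s r $  match p
   3  $ <A>      p p r p p s r $    expand <A> -> p p <A>
   4  $ <A> p p  p p r p p s r $    match p
   5  $ <A> p    p r p p s r $      match p
   6  $ <A>      r p p s r $        expand <A> -> r <S>
   7  $ <S> r    r p p s r $        match r
   8  $ <S>      p p s r $          expand <S> -> p <A>
   9  $ <A> p    p p s r $          match p
  10  $ <A>      p s r $            expand <A> -> p p <A>
  11  $ <A> p p  p s r $            match p
  12  $ <A> p    s r $              error: top is terminal p but lookahead is s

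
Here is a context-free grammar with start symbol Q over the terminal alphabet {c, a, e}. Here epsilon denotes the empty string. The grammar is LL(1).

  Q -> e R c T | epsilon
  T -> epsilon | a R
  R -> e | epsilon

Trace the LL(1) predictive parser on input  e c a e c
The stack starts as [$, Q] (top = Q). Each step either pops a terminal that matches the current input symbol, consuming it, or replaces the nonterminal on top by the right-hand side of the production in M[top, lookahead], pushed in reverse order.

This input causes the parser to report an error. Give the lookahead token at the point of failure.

step 1: stack=$ Q  input=e c a e c $  — expand Q -> e R c T
step 2: stack=$ T c R e  input=e c a e c $  — match e
step 3: stack=$ T c R  input=c a e c $  — expand R -> epsilon
step 4: stack=$ T c  input=c a e c $  — match c
step 5: stack=$ T  input=a e c $  — expand T -> a R
step 6: stack=$ R a  input=a e c $  — match a
step 7: stack=$ R  input=e c $  — expand R -> e
step 8: stack=$ e  input=e c $  — match e
step 9: stack=$  input=c $  — error: stack empty but input remains

c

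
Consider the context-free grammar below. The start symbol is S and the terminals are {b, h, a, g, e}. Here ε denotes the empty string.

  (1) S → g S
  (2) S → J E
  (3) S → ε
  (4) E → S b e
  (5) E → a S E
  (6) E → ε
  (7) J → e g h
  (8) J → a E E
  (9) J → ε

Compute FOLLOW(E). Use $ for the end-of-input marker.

{$, a, b, e, g}

FIRST(J) = {ε, a, e}
FIRST(S) = {ε, a, b, e, g}  (via J E)
FIRST(E) = {ε, a, b, e, g}  (via S b e)
FOLLOW(S) includes $ since S is the start symbol.
FOLLOW(S): in S→g S, the suffix after S is empty (adds nothing new); in E→S b e, S is followed by b e with FIRST {b}; in E→a S E, S is followed by E with FIRST {ε, a, b, e, g}; in E→a S E, the suffix after S is nullable, so FOLLOW(S) ⊇ FOLLOW(E) = {$, a, b, e, g}. Thus FOLLOW(S) = {$, a, b, e, g}.
FOLLOW(J): in S→J E, J is followed by E with FIRST {ε, a, b, e, g}; in S→J E, the suffix after J is nullable, so FOLLOW(J) ⊇ FOLLOW(S) = {$, a, b, e, g}. Thus FOLLOW(J) = {$, a, b, e, g}.
FOLLOW(E): in S→J E, the suffix after E is empty, so FOLLOW(E) ⊇ FOLLOW(S) = {$, a, b, e, g}; in E→a S E, the suffix after E is empty (adds nothing new); in J→a E E (occurrence 1), E is followed by E with FIRST {ε, a, b, e, g}; in J→a E E (occurrence 1), the suffix after E is nullable, so FOLLOW(E) ⊇ FOLLOW(J) = {$, a, b, e, g}; in J→a E E (occurrence 2), the suffix after E is empty, so FOLLOW(E) ⊇ FOLLOW(J) = {$, a, b, e, g}. Thus FOLLOW(E) = {$, a, b, e, g}.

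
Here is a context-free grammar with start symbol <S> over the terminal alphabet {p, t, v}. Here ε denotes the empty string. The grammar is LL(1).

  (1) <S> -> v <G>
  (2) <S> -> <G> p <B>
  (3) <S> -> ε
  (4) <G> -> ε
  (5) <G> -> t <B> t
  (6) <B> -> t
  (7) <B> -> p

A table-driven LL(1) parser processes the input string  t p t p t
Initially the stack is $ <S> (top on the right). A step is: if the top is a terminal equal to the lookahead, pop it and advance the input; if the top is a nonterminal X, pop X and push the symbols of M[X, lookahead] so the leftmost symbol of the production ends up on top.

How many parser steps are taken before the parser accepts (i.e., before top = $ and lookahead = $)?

     Stack            Input        Action
  1  $ <S>            t p t p t $  expand <S> -> <G> p <B>
  2  $ <B> p <G>      t p t p t $  expand <G> -> t <B> t
  3  $ <B> p t <B> t  t p t p t $  match t
  4  $ <B> p t <B>    p t p t $    expand <B> -> p
  5  $ <B> p t p      p t p t $    match p
  6  $ <B> p t        t p t $      match t
  7  $ <B> p          p t $        match p
  8  $ <B>            t $          expand <B> -> t
  9  $ t              t $          match t
Accept reached after 9 steps.

9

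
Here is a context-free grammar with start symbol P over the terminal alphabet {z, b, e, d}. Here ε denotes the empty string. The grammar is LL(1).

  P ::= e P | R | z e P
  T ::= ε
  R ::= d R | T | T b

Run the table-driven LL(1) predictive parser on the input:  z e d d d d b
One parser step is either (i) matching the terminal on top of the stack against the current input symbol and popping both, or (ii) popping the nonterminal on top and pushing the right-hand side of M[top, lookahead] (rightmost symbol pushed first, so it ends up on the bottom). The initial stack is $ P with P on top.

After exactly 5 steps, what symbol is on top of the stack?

     Stack    Input            Action
  1  $ P      z e d d d d b $  expand P ::= z e P
  2  $ P e z  z e d d d d b $  match z
  3  $ P e    e d d d d b $    match e
  4  $ P      d d d d b $      expand P ::= R
  5  $ R      d d d d b $      expand R ::= d R
Stack after step 5: $ R d (top = d).

d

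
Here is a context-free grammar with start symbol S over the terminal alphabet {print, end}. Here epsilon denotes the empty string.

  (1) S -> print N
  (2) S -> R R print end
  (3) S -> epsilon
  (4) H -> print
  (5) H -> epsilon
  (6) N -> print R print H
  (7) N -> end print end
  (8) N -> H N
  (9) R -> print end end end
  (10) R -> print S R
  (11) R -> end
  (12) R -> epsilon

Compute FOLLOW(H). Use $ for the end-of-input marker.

FIRST(H): from H->print we get {print}; from H->epsilon we get {epsilon}. So FIRST(H) = {epsilon, print}.
FIRST(R): from R->print end end end we get {print}; from R->print S R we get {print}; from R->end we get {end}; from R->epsilon we get {epsilon}. So FIRST(R) = {epsilon, end, print}.
FIRST(S): from S->print N we get {print}; from S->R R print end we get {end, print}; from S->epsilon we get {epsilon}. So FIRST(S) = {epsilon, end, print}.
FIRST(N): from N->print R print H we get {print}; from N->end print end we get {end}; from N->H N we get {end, print}. So FIRST(N) = {end, print}.
FOLLOW(S) includes $ since S is the start symbol.
FOLLOW(R): in S->R R print end (occurrence 1), R is followed by R print end with FIRST {end, print}; in S->R R print end (occurrence 2), R is followed by print end with FIRST {print}; in N->print R print H, R is followed by print H with FIRST {print}; in R->print S R, the suffix after R is empty (adds nothing new). Thus FOLLOW(R) = {end, print}.
FOLLOW(S): in R->print S R, S is followed by R with FIRST {epsilon, end, print}; in R->print S R, the suffix after S is nullable, so FOLLOW(S) ⊇ FOLLOW(R) = {end, print}. Thus FOLLOW(S) = {$, end, print}.
FOLLOW(N): in S->print N, the suffix after N is empty, so FOLLOW(N) ⊇ FOLLOW(S) = {$, end, print}; in N->H N, the suffix after N is empty (adds nothing new). Thus FOLLOW(N) = {$, end, print}.
FOLLOW(H): in N->print R print H, the suffix after H is empty, so FOLLOW(H) ⊇ FOLLOW(N) = {$, end, print}; in N->H N, H is followed by N with FIRST {end, print}. Thus FOLLOW(H) = {$, end, print}.

{$, end, print}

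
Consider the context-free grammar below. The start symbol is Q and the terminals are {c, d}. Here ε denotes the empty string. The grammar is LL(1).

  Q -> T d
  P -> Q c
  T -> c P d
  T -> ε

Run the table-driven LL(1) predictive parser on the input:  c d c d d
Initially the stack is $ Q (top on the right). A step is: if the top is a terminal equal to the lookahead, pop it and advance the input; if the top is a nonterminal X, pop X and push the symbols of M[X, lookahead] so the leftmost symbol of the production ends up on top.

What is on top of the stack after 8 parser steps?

step 1: stack=$ Q  input=c d c d d $  — expand Q -> T d
step 2: stack=$ d T  input=c d c d d $  — expand T -> c P d
step 3: stack=$ d d P c  input=c d c d d $  — match c
step 4: stack=$ d d P  input=d c d d $  — expand P -> Q c
step 5: stack=$ d d c Q  input=d c d d $  — expand Q -> T d
step 6: stack=$ d d c d T  input=d c d d $  — expand T -> ε
step 7: stack=$ d d c d  input=d c d d $  — match d
step 8: stack=$ d d c  input=c d d $  — match c
Stack after step 8: $ d d (top = d).

d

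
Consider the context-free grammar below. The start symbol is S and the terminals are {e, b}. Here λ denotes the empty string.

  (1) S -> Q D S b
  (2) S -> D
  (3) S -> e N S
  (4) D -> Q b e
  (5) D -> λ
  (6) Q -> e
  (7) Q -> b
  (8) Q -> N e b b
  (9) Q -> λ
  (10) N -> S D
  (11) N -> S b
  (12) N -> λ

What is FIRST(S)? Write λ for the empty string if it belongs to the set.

FIRST(S): from S->Q D S b we get {b, e}; from S->D we get {λ, b, e}; from S->e N S we get {e}. So FIRST(S) = {λ, b, e}.
FIRST(D): from D->Q b e we get {b, e}; from D->λ we get {λ}. So FIRST(D) = {λ, b, e}.
FIRST(N): from N->S D we get {λ, b, e}; from N->S b we get {b, e}; from N->λ we get {λ}. So FIRST(N) = {λ, b, e}.
FIRST(Q): from Q->e we get {e}; from Q->b we get {b}; from Q->N e b b we get {b, e}; from Q->λ we get {λ}. So FIRST(Q) = {λ, b, e}.

{λ, b, e}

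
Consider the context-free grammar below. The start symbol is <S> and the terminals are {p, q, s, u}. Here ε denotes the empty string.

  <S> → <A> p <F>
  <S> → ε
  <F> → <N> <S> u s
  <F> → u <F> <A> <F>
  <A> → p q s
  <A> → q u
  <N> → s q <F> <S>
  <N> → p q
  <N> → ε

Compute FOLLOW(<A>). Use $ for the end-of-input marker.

FIRST(<A>) = {p, q}
FIRST(<N>) = {ε, p, s}
FIRST(<S>) = {ε, p, q}  (via <A> p <F>)
FIRST(<F>) = {p, q, s, u}  (via <N> <S> u s)
FOLLOW(<S>) includes $ since <S> is the start symbol.
FOLLOW(<A>): in <S>→<A> p <F>, <A> is followed by p <F> with FIRST {p}; in <F>→u <F> <A> <F>, <A> is followed by <F> with FIRST {p, q, s, u}. Thus FOLLOW(<A>) = {p, q, s, u}.
FOLLOW(<N>): in <F>→<N> <S> u s, <N> is followed by <S> u s with FIRST {p, q, u}. Thus FOLLOW(<N>) = {p, q, u}.
FOLLOW(<S>): in <F>→<N> <S> u s, <S> is followed by u s with FIRST {u}; in <N>→s q <F> <S>, the suffix after <S> is empty, so FOLLOW(<S>) ⊇ FOLLOW(<N>) = {p, q, u}. Thus FOLLOW(<S>) = {$, p, q, u}.
FOLLOW(<F>): in <S>→<A> p <F>, the suffix after <F> is empty, so FOLLOW(<F>) ⊇ FOLLOW(<S>) = {$, p, q, u}; in <F>→u <F> <A> <F> (occurrence 1), <F> is followed by <A> <F> with FIRST {p, q}; in <F>→u <F> <A> <F> (occurrence 2), the suffix after <F> is empty (adds nothing new); in <N>→s q <F> <S>, <F> is followed by <S> with FIRST {ε, p, q}; in <N>→s q <F> <S>, the suffix after <F> is nullable, so FOLLOW(<F>) ⊇ FOLLOW(<N>) = {p, q, u}. Thus FOLLOW(<F>) = {$, p, q, u}.

{p, q, s, u}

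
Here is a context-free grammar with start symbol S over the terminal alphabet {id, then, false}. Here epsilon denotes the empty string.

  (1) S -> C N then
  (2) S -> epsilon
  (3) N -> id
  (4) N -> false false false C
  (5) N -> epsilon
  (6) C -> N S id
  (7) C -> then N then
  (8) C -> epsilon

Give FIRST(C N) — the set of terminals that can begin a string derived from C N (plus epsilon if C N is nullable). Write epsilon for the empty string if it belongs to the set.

{epsilon, false, id, then}

FIRST(N) = {epsilon, false, id}
FIRST(S) = {epsilon, false, id, then}  (via C N then)
FIRST(C) = {epsilon, false, id, then}  (via N S id)
FIRST(C N): take FIRST of each symbol in turn, carrying on past any symbol whose FIRST contains epsilon; result {epsilon, false, id, then}.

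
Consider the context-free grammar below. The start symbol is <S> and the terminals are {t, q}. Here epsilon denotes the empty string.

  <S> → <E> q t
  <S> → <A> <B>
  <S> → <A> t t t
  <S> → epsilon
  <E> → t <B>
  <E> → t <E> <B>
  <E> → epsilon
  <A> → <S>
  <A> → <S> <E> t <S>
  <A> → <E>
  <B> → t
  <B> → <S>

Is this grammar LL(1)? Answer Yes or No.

FIRST(<S>) = {epsilon, q, t}
FIRST(<E>) = {epsilon, t}
FIRST(<A>) = {epsilon, q, t}
FIRST(<B>) = {epsilon, q, t}
FOLLOW(<S>) = {$, q, t}
FOLLOW(<E>) = {$, q, t}
FOLLOW(<A>) = {$, q, t}
FOLLOW(<B>) = {$, q, t}
Cell M[<A>, $] receives both <A> → <S> and <A> → <E> — the grammar is not LL(1).

No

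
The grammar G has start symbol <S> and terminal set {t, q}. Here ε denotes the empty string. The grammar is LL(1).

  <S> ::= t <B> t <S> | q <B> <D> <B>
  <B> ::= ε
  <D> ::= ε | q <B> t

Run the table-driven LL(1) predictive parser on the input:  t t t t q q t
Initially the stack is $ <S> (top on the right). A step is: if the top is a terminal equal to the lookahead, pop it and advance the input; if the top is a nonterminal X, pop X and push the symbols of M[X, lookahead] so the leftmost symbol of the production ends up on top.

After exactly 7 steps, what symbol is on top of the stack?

t

     Stack          Input            Action
  1  $ <S>          t t t t q q t $  expand <S> ::= t <B> t <S>
  2  $ <S> t <B> t  t t t t q q t $  match t
  3  $ <S> t <B>    t t t q q t $    expand <B> ::= ε
  4  $ <S> t        t t t q q t $    match t
  5  $ <S>          t t q q t $      expand <S> ::= t <B> t <S>
  6  $ <S> t <B> t  t t q q t $      match t
  7  $ <S> t <B>    t q q t $        expand <B> ::= ε
Stack after step 7: $ <S> t (top = t).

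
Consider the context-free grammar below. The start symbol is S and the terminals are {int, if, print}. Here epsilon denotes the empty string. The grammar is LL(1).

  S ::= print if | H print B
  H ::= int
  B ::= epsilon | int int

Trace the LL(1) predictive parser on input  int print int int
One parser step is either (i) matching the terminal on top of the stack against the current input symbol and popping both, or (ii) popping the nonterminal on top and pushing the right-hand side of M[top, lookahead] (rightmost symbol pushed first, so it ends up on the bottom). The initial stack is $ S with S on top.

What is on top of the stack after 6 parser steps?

int

     Stack          Input                Action
  1  $ S            int print int int $  expand S ::= H print B
  2  $ B print H    int print int int $  expand H ::= int
  3  $ B print int  int print int int $  match int
  4  $ B print      print int int $      match print
  5  $ B            int int $            expand B ::= int int
  6  $ int int      int int $            match int
Stack after step 6: $ int (top = int).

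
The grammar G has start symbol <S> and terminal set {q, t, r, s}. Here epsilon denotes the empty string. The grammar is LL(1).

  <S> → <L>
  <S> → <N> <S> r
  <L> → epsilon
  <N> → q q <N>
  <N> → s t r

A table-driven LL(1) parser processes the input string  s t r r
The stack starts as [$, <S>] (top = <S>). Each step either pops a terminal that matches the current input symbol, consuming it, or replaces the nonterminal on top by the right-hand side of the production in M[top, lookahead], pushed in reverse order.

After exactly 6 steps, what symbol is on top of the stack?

     Stack          Input      Action
  1  $ <S>          s t r r $  expand <S> → <N> <S> r
  2  $ r <S> <N>    s t r r $  expand <N> → s t r
  3  $ r <S> r t s  s t r r $  match s
  4  $ r <S> r t    t r r $    match t
  5  $ r <S> r      r r $      match r
  6  $ r <S>        r $        expand <S> → <L>
Stack after step 6: $ r <L> (top = <L>).

<L>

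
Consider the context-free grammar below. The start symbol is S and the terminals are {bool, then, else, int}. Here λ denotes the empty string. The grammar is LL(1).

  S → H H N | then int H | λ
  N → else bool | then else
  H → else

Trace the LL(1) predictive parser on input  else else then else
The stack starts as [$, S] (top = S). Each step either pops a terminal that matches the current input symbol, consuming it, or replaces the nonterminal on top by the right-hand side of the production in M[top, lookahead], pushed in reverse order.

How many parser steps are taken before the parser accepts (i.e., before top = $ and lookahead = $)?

step 1: stack=$ S  input=else else then else $  — expand S → H H N
step 2: stack=$ N H H  input=else else then else $  — expand H → else
step 3: stack=$ N H else  input=else else then else $  — match else
step 4: stack=$ N H  input=else then else $  — expand H → else
step 5: stack=$ N else  input=else then else $  — match else
step 6: stack=$ N  input=then else $  — expand N → then else
step 7: stack=$ else then  input=then else $  — match then
step 8: stack=$ else  input=else $  — match else
Accept reached after 8 steps.

8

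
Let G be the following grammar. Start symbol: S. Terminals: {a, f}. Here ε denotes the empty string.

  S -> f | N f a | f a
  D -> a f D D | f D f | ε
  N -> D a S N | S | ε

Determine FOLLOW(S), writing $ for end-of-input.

{$, a, f}

FIRST(D): from D->a f D D we get {a}; from D->f D f we get {f}; from D->ε we get {ε}. So FIRST(D) = {ε, a, f}.
FIRST(S): from S->f we get {f}; from S->N f a we get {a, f}; from S->f a we get {f}. So FIRST(S) = {a, f}.
FIRST(N): from N->D a S N we get {a, f}; from N->S we get {a, f}; from N->ε we get {ε}. So FIRST(N) = {ε, a, f}.
FOLLOW(S) includes $ since S is the start symbol.
FOLLOW(D): in D->a f D D (occurrence 1), D is followed by D with FIRST {ε, a, f}; in D->a f D D (occurrence 1), the suffix after D is nullable (adds nothing new); in D->a f D D (occurrence 2), the suffix after D is empty (adds nothing new); in D->f D f, D is followed by f with FIRST {f}; in N->D a S N, D is followed by a S N with FIRST {a}. Thus FOLLOW(D) = {a, f}.
FOLLOW(N): in S->N f a, N is followed by f a with FIRST {f}; in N->D a S N, the suffix after N is empty (adds nothing new). Thus FOLLOW(N) = {f}.
FOLLOW(S): in N->D a S N, S is followed by N with FIRST {ε, a, f}; in N->D a S N, the suffix after S is nullable, so FOLLOW(S) ⊇ FOLLOW(N) = {f}; in N->S, the suffix after S is empty, so FOLLOW(S) ⊇ FOLLOW(N) = {f}. Thus FOLLOW(S) = {$, a, f}.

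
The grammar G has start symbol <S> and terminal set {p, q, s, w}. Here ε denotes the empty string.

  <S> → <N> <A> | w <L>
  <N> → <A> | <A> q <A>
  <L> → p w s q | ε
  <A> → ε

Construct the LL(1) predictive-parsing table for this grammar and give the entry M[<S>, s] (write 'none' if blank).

FIRST(<L>): from <L>→p w s q we get {p}; from <L>→ε we get {ε}. So FIRST(<L>) = {ε, p}.
FIRST(<A>): from <A>→ε we get {ε}. So FIRST(<A>) = {ε}.
FIRST(<N>): from <N>→<A> we get {ε}; from <N>→<A> q <A> we get {q}. So FIRST(<N>) = {ε, q}.
FIRST(<S>): from <S>→<N> <A> we get {ε, q}; from <S>→w <L> we get {w}. So FIRST(<S>) = {ε, q, w}.
FOLLOW(<S>) includes $ since <S> is the start symbol.
FOLLOW(<S>): <S> appears on no right-hand side. Thus FOLLOW(<S>) = {$}.
For <S> → <N> <A>: FIRST(<N> <A>) = {ε, q}, so it goes in M[<S>, t] for t ∈ {q}; since ε ∈ FIRST, also for every t ∈ FOLLOW(<S>) = {$}.
For <S> → w <L>: FIRST(w <L>) = {w}, so it goes in M[<S>, t] for t ∈ {w}.
None of these place a production in M[<S>, s].

none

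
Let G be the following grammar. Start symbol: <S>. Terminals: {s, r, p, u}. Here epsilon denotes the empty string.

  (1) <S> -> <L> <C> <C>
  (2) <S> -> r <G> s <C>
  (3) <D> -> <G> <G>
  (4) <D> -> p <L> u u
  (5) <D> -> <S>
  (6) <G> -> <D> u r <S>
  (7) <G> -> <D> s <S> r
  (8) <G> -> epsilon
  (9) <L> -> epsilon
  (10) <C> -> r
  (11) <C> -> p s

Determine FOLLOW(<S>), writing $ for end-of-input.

{$, p, r, s, u}

FIRST(<L>) = {epsilon}
FIRST(<C>) = {p, r}
FIRST(<S>) = {p, r}  (via <L> <C> <C>)
FIRST(<D>) = {epsilon, p, r, s, u}  (via <G> <G>, <S>)
FIRST(<G>) = {epsilon, p, r, s, u}  (via <D> u r <S>, <D> s <S> r)
FOLLOW(<S>) includes $ since <S> is the start symbol.
FOLLOW(<D>): in <G>-><D> u r <S>, <D> is followed by u r <S> with FIRST {u}; in <G>-><D> s <S> r, <D> is followed by s <S> r with FIRST {s}. Thus FOLLOW(<D>) = {s, u}.
FOLLOW(<G>): in <S>->r <G> s <C>, <G> is followed by s <C> with FIRST {s}; in <D>-><G> <G> (occurrence 1), <G> is followed by <G> with FIRST {epsilon, p, r, s, u}; in <D>-><G> <G> (occurrence 1), the suffix after <G> is nullable, so FOLLOW(<G>) ⊇ FOLLOW(<D>) = {s, u}; in <D>-><G> <G> (occurrence 2), the suffix after <G> is empty, so FOLLOW(<G>) ⊇ FOLLOW(<D>) = {s, u}. Thus FOLLOW(<G>) = {p, r, s, u}.
FOLLOW(<S>): in <D>-><S>, the suffix after <S> is empty, so FOLLOW(<S>) ⊇ FOLLOW(<D>) = {s, u}; in <G>-><D> u r <S>, the suffix after <S> is empty, so FOLLOW(<S>) ⊇ FOLLOW(<G>) = {p, r, s, u}; in <G>-><D> s <S> r, <S> is followed by r with FIRST {r}. Thus FOLLOW(<S>) = {$, p, r, s, u}.
FOLLOW(<L>): in <S>-><L> <C> <C>, <L> is followed by <C> <C> with FIRST {p, r}; in <D>->p <L> u u, <L> is followed by u u with FIRST {u}. Thus FOLLOW(<L>) = {p, r, u}.
FOLLOW(<C>): in <S>-><L> <C> <C> (occurrence 1), <C> is followed by <C> with FIRST {p, r}; in <S>-><L> <C> <C> (occurrence 2), the suffix after <C> is empty, so FOLLOW(<C>) ⊇ FOLLOW(<S>) = {$, p, r, s, u}; in <S>->r <G> s <C>, the suffix after <C> is empty, so FOLLOW(<C>) ⊇ FOLLOW(<S>) = {$, p, r, s, u}. Thus FOLLOW(<C>) = {$, p, r, s, u}.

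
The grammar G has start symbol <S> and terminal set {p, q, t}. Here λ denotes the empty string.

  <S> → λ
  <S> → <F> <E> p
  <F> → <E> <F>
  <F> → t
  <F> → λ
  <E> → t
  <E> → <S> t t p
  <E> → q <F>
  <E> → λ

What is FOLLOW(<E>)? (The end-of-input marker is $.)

{p, q, t}

FIRST(<S>): from <S>→λ we get {λ}; from <S>→<F> <E> p we get {p, q, t}. So FIRST(<S>) = {λ, p, q, t}.
FIRST(<E>): from <E>→t we get {t}; from <E>→<S> t t p we get {p, q, t}; from <E>→q <F> we get {q}; from <E>→λ we get {λ}. So FIRST(<E>) = {λ, p, q, t}.
FIRST(<F>): from <F>→<E> <F> we get {λ, p, q, t}; from <F>→t we get {t}; from <F>→λ we get {λ}. So FIRST(<F>) = {λ, p, q, t}.
FOLLOW(<S>) includes $ since <S> is the start symbol.
FOLLOW(<S>): in <E>→<S> t t p, <S> is followed by t t p with FIRST {t}. Thus FOLLOW(<S>) = {$, t}.
FOLLOW(<F>): in <S>→<F> <E> p, <F> is followed by <E> p with FIRST {p, q, t}; in <F>→<E> <F>, the suffix after <F> is empty (adds nothing new); in <E>→q <F>, the suffix after <F> is empty, so FOLLOW(<F>) ⊇ FOLLOW(<E>) = {p, q, t}. Thus FOLLOW(<F>) = {p, q, t}.
FOLLOW(<E>): in <S>→<F> <E> p, <E> is followed by p with FIRST {p}; in <F>→<E> <F>, <E> is followed by <F> with FIRST {λ, p, q, t}; in <F>→<E> <F>, the suffix after <E> is nullable, so FOLLOW(<E>) ⊇ FOLLOW(<F>) = {p, q, t}. Thus FOLLOW(<E>) = {p, q, t}.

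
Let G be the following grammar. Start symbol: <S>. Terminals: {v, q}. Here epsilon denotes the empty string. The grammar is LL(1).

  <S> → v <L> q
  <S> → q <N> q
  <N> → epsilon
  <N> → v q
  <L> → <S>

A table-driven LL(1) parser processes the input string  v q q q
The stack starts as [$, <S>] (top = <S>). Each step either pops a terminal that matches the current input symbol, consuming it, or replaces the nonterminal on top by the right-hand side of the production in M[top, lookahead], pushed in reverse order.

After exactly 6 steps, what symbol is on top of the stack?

q

step 1: stack=$ <S>  input=v q q q $  — expand <S> → v <L> q
step 2: stack=$ q <L> v  input=v q q q $  — match v
step 3: stack=$ q <L>  input=q q q $  — expand <L> → <S>
step 4: stack=$ q <S>  input=q q q $  — expand <S> → q <N> q
step 5: stack=$ q q <N> q  input=q q q $  — match q
step 6: stack=$ q q <N>  input=q q $  — expand <N> → epsilon
Stack after step 6: $ q q (top = q).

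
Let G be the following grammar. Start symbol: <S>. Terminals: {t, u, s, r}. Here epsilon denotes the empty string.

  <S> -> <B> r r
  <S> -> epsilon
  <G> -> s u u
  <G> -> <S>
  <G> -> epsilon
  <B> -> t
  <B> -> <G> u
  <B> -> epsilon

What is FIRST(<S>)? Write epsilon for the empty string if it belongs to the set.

{epsilon, r, s, t, u}

FIRST(<S>) = {epsilon, r, s, t, u}  (via <B> r r)
FIRST(<G>) = {epsilon, r, s, t, u}  (via <S>)
FIRST(<B>) = {epsilon, r, s, t, u}  (via <G> u)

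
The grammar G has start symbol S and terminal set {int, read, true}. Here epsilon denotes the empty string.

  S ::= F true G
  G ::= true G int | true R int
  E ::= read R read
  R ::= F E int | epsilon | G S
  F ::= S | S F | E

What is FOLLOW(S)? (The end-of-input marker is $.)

FIRST(G) = {true}
FIRST(E) = {read}
FIRST(S) = {read}  (via F true G)
FIRST(F) = {read}  (via S, S F, E)
FIRST(R) = {epsilon, read, true}  (via F E int, G S)
FOLLOW(S) includes $ since S is the start symbol.
FOLLOW(R): in G::=true R int, R is followed by int with FIRST {int}; in E::=read R read, R is followed by read with FIRST {read}. Thus FOLLOW(R) = {int, read}.
FOLLOW(F): in S::=F true G, F is followed by true G with FIRST {true}; in R::=F E int, F is followed by E int with FIRST {read}; in F::=S F, the suffix after F is empty (adds nothing new). Thus FOLLOW(F) = {read, true}.
FOLLOW(S): in R::=G S, the suffix after S is empty, so FOLLOW(S) ⊇ FOLLOW(R) = {int, read}; in F::=S, the suffix after S is empty, so FOLLOW(S) ⊇ FOLLOW(F) = {read, true}; in F::=S F, S is followed by F with FIRST {read}. Thus FOLLOW(S) = {$, int, read, true}.
FOLLOW(G): in S::=F true G, the suffix after G is empty, so FOLLOW(G) ⊇ FOLLOW(S) = {$, int, read, true}; in G::=true G int, G is followed by int with FIRST {int}; in R::=G S, G is followed by S with FIRST {read}. Thus FOLLOW(G) = {$, int, read, true}.
FOLLOW(E): in R::=F E int, E is followed by int with FIRST {int}; in F::=E, the suffix after E is empty, so FOLLOW(E) ⊇ FOLLOW(F) = {read, true}. Thus FOLLOW(E) = {int, read, true}.

{$, int, read, true}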